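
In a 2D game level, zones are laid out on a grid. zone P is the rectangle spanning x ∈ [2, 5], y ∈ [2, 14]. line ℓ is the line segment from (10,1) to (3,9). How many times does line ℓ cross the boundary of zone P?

The segment meets the boundary at (5,6.714).

1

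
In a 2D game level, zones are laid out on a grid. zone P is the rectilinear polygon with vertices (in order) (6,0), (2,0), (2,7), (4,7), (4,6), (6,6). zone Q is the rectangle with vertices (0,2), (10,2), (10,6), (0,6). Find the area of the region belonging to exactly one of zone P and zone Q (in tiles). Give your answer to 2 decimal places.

34.00

|zone P| = 26, |zone Q| = 40, |zone P∩zone Q| = 16.
|zone P △ zone Q| = |zone P| + |zone Q| − 2·|zone P∩zone Q| = 26 + 40 − 32 = 34.00.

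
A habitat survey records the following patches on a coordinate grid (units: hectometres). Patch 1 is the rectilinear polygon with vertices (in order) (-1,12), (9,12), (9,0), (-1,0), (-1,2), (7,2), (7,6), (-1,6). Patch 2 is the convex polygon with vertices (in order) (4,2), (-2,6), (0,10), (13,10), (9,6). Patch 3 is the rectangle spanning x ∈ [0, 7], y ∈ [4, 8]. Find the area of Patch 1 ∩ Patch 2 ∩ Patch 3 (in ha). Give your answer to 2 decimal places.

14.00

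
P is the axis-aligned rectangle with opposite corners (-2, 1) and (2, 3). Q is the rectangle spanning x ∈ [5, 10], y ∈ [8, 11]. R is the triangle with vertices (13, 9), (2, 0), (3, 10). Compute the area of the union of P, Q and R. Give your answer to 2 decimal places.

65.75

By inclusion–exclusion:
Individual areas: |P| = 8, |Q| = 15, |R| = 50.5.
|P∩Q| = 0 (no overlap).
|P∩R| = 0.
|Q∩R| = 7.75.
|P∩Q∩R| = 0.
|P ∪ Q ∪ R| = 73.5 − 7.75 + 0 = 65.75.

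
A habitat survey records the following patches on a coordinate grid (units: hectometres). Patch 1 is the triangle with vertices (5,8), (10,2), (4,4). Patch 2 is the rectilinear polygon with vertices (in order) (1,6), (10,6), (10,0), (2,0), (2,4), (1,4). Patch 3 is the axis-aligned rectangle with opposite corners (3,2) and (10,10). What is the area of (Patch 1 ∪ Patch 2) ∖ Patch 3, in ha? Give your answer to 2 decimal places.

|Patch 1 ∪ Patch 2| = 52.1667.
|(Patch 1 ∪ Patch 2) ∩ Patch 3| = 30.1667.
|(Patch 1 ∪ Patch 2) ∖ Patch 3| = 52.1667 − 30.1667 = 22.00.

22.00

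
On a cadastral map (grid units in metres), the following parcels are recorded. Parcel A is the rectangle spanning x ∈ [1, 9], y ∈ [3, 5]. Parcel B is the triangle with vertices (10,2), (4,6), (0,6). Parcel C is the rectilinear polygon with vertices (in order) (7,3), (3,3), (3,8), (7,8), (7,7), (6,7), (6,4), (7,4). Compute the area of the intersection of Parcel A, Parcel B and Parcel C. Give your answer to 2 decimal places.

The intersection is the polygon with vertices (6,4.667), (6,4), (7,4), (7,3.2), (3,4.8), (3,5), (5.5,5).
By the shoelace formula its area is 2.92.

2.92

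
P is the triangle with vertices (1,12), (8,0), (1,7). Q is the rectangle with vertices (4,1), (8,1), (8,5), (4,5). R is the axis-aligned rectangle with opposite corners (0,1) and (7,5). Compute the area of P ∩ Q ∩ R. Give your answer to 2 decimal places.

4.35

The intersection is the polygon with vertices (4,4), (4,5), (5.083,5), (7,1.714), (7,1).
By the shoelace formula its area is 4.35.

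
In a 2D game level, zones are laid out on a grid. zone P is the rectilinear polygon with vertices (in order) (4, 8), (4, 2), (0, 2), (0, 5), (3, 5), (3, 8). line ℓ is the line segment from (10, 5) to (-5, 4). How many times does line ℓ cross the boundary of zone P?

The segment meets the boundary at (0,4.333), (4,4.6).

2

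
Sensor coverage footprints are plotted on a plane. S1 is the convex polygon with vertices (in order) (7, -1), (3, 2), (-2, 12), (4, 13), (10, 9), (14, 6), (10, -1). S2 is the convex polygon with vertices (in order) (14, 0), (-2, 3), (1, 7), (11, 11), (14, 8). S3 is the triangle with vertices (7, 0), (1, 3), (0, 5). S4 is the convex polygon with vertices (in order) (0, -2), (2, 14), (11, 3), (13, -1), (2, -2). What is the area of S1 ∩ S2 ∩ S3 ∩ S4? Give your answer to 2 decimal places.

The intersection is the polygon with vertices (2.333,3.333), (4.508,1.78), (2.966,2.069).
By the shoelace formula its area is 0.88.

0.88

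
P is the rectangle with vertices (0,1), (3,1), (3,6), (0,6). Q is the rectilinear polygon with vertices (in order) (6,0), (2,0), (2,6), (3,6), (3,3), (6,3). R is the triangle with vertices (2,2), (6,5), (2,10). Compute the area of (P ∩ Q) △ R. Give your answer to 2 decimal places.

13.75

|P ∩ Q| = 5.
|(P ∩ Q) ∩ R| = 3.625.
|(P ∩ Q) △ R| = 5 + 16 − 7.25 = 13.75.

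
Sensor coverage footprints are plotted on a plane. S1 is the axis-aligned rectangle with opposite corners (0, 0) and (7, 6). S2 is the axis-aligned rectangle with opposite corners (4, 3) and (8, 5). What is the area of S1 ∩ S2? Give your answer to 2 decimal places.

6.00

|S1∩S2|: x∈[4,7], y∈[3,5] → 3·2 = 6.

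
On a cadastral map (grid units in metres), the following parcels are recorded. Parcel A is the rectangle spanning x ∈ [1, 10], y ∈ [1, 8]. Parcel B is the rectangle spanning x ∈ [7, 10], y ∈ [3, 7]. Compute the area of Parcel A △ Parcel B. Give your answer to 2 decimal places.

51.00

|Parcel A∩Parcel B|: x∈[7,10], y∈[3,7] → 3·4 = 12.
|Parcel A △ Parcel B| = |Parcel A| + |Parcel B| − 2·|Parcel A∩Parcel B| = 63 + 12 − 24 = 51.00.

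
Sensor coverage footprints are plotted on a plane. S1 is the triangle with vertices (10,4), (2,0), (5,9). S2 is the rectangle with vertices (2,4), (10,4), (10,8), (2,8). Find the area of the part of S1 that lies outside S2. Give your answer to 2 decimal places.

14.00

|S1| = 30, |S1∩S2| = 16.
|S1 ∖ S2| = |S1| − |S1∩S2| = 30 − 16 = 14.00.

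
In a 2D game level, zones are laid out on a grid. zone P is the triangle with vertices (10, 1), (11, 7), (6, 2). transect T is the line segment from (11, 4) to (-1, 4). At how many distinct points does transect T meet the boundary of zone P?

2

The segment meets the boundary at (8,4), (10.5,4).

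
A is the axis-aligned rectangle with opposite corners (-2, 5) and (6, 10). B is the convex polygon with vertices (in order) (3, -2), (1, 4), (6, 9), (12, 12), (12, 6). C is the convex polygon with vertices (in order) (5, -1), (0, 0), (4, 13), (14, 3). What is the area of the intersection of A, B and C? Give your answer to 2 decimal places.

The intersection is the polygon with vertices (2,5), (6,9), (6,5).
By the shoelace formula its area is 8.00.

8.00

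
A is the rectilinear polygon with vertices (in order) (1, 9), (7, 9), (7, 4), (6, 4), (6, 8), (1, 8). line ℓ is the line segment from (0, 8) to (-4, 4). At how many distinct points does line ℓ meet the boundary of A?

0

The segment lies entirely outside A and never meets its boundary.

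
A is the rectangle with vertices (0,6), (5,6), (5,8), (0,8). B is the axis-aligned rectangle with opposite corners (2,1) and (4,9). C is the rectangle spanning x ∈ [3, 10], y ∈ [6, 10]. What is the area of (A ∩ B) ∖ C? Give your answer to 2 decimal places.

2.00

|A ∩ B| = 4.
|(A ∩ B) ∩ C| = 2.
|(A ∩ B) ∖ C| = 4 − 2 = 2.00.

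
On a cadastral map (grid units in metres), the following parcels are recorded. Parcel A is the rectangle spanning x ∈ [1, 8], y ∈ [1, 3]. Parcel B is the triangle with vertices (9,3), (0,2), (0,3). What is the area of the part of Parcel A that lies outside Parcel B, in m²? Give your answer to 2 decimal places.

10.50

|Parcel A| = 14, |Parcel A∩Parcel B| = 3.5.
|Parcel A ∖ Parcel B| = |Parcel A| − |Parcel A∩Parcel B| = 14 − 3.5 = 10.50.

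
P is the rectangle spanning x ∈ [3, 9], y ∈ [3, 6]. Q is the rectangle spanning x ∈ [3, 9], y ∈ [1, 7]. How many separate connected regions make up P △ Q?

2

P △ Q splits into 2 disjoint pieces (area 6, area 12).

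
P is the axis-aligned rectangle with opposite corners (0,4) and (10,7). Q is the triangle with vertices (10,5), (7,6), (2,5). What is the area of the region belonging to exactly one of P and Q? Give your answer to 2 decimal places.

26.00

|P| = 30, |Q| = 4, |P∩Q| = 4.
|P △ Q| = |P| + |Q| − 2·|P∩Q| = 30 + 4 − 8 = 26.00.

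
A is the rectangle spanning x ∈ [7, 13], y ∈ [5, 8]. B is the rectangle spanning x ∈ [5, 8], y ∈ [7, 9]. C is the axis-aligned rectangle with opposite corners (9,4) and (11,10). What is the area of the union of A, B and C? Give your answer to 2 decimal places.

29.00

By inclusion–exclusion:
Individual areas: |A| = 18, |B| = 6, |C| = 12.
|A∩B|: x∈[7,8], y∈[7,8] → 1·1 = 1.
|A∩C|: x∈[9,11], y∈[5,8] → 2·3 = 6.
|B∩C| = 0 (no overlap).
|A∩B∩C| = 0.
|A ∪ B ∪ C| = 36 − 7 + 0 = 29.00.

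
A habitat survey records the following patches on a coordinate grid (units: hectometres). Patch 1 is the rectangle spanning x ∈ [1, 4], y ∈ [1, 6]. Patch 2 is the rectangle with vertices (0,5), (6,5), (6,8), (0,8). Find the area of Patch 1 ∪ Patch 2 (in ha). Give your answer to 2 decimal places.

By inclusion–exclusion:
Individual areas: |Patch 1| = 15, |Patch 2| = 18.
|Patch 1∩Patch 2|: x∈[1,4], y∈[5,6] → 3·1 = 3.
|Patch 1 ∪ Patch 2| = 33 − 3 = 30.00.

30.00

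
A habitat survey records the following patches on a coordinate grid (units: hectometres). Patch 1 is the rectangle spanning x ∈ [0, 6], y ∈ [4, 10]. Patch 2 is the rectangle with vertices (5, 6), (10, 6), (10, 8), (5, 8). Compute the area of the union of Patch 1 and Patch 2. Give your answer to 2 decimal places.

44.00

By inclusion–exclusion:
Individual areas: |Patch 1| = 36, |Patch 2| = 10.
|Patch 1∩Patch 2|: x∈[5,6], y∈[6,8] → 1·2 = 2.
|Patch 1 ∪ Patch 2| = 46 − 2 = 44.00.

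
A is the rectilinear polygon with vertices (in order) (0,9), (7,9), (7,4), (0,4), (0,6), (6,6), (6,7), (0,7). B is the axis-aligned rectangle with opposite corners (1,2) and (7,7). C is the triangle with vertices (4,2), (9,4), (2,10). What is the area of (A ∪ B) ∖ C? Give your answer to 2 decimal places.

|A ∪ B| = 46.
|(A ∪ B) ∩ C| = 19.0274.
|(A ∪ B) ∖ C| = 46 − 19.0274 = 26.97.

26.97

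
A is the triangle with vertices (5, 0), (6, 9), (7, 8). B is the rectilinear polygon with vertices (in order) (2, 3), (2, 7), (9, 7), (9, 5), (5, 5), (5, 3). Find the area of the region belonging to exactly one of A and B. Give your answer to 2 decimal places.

|A| = 5, |B| = 20, |A∩B| = 1.6667.
|A △ B| = |A| + |B| − 2·|A∩B| = 5 + 20 − 3.3333 = 21.67.

21.67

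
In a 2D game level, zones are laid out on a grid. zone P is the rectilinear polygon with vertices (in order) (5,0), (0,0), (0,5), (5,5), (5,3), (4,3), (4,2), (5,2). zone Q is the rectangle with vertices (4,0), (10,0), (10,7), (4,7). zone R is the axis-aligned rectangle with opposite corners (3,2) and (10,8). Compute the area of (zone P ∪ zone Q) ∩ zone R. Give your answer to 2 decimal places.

The region (zone P ∪ zone Q) ∩ zone R is the polygon with vertices (4,5), (4,7), (10,7), (10,2), (3,2), (3,5).
By the shoelace formula its area is 33.00.

33.00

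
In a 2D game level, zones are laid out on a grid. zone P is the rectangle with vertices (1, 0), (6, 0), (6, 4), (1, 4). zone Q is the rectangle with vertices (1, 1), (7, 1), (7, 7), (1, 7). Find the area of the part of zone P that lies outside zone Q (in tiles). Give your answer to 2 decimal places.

|zone P∩zone Q|: x∈[1,6], y∈[1,4] → 5·3 = 15.
|zone P| = 20.
|zone P ∖ zone Q| = |zone P| − |zone P∩zone Q| = 20 − 15 = 5.00.

5.00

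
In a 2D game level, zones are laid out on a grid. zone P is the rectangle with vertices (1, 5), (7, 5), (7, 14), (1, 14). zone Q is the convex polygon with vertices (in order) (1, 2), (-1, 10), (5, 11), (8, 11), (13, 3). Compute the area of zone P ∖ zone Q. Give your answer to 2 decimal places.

|zone P| = 54, |zone P∩zone Q| = 34.6667.
|zone P ∖ zone Q| = |zone P| − |zone P∩zone Q| = 54 − 34.6667 = 19.33.

19.33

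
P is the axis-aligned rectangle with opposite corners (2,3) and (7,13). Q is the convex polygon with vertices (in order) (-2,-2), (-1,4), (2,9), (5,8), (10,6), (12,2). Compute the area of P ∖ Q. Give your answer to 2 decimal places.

24.30

|P| = 50, |P∩Q| = 25.7.
|P ∖ Q| = |P| − |P∩Q| = 50 − 25.7 = 24.30.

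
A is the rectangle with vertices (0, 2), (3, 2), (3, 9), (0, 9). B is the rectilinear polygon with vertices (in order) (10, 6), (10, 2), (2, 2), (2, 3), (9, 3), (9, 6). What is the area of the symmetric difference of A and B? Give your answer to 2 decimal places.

|A| = 21, |B| = 11, |A∩B| = 1.
|A △ B| = |A| + |B| − 2·|A∩B| = 21 + 11 − 2 = 30.00.

30.00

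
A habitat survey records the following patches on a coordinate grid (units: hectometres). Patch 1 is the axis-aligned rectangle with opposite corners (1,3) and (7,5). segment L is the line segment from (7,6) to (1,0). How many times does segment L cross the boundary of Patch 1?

The segment meets the boundary at (4,3), (6,5).

2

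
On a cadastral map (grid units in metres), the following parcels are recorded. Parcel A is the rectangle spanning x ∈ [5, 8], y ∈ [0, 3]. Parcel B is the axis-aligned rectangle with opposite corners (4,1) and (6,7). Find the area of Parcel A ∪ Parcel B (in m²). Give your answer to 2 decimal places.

By inclusion–exclusion:
Individual areas: |Parcel A| = 9, |Parcel B| = 12.
|Parcel A∩Parcel B|: x∈[5,6], y∈[1,3] → 1·2 = 2.
|Parcel A ∪ Parcel B| = 21 − 2 = 19.00.

19.00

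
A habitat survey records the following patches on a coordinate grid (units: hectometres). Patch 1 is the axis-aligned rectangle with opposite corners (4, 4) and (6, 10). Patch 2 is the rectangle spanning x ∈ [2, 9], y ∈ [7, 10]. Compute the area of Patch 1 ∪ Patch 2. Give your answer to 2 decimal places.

By inclusion–exclusion:
Individual areas: |Patch 1| = 12, |Patch 2| = 21.
|Patch 1∩Patch 2|: x∈[4,6], y∈[7,10] → 2·3 = 6.
|Patch 1 ∪ Patch 2| = 33 − 6 = 27.00.

27.00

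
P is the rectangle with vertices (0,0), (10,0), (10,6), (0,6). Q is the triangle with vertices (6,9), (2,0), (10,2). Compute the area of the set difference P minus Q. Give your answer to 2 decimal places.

|P| = 60, |P∩Q| = 27.4286.
|P ∖ Q| = |P| − |P∩Q| = 60 − 27.4286 = 32.57.

32.57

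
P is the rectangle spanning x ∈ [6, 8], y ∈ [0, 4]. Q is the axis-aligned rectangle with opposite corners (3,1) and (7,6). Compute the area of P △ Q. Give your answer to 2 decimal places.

22.00

|P∩Q|: x∈[6,7], y∈[1,4] → 1·3 = 3.
|P △ Q| = |P| + |Q| − 2·|P∩Q| = 8 + 20 − 6 = 22.00.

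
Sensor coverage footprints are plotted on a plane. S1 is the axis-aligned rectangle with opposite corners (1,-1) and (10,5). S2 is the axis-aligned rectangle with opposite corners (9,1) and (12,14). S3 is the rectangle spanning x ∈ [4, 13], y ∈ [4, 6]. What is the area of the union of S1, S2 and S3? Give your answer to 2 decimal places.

96.00

By inclusion–exclusion:
Individual areas: |S1| = 54, |S2| = 39, |S3| = 18.
|S1∩S2|: x∈[9,10], y∈[1,5] → 1·4 = 4.
|S1∩S3|: x∈[4,10], y∈[4,5] → 6·1 = 6.
|S2∩S3|: x∈[9,12], y∈[4,6] → 3·2 = 6.
|S1∩S2∩S3| = 1.
|S1 ∪ S2 ∪ S3| = 111 − 16 + 1 = 96.00.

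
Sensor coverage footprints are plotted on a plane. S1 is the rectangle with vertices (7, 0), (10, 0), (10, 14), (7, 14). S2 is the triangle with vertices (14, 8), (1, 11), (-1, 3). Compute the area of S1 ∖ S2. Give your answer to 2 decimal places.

32.69

|S1| = 42, |S1∩S2| = 9.3077.
|S1 ∖ S2| = |S1| − |S1∩S2| = 42 − 9.3077 = 32.69.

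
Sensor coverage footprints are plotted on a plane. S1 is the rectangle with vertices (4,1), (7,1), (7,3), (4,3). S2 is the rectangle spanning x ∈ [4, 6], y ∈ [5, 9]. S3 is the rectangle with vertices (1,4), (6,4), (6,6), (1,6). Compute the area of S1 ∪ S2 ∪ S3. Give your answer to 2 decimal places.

By inclusion–exclusion:
Individual areas: |S1| = 6, |S2| = 8, |S3| = 10.
|S1∩S2| = 0 (no overlap).
|S1∩S3| = 0 (no overlap).
|S2∩S3|: x∈[4,6], y∈[5,6] → 2·1 = 2.
|S1∩S2∩S3| = 0.
|S1 ∪ S2 ∪ S3| = 24 − 2 + 0 = 22.00.

22.00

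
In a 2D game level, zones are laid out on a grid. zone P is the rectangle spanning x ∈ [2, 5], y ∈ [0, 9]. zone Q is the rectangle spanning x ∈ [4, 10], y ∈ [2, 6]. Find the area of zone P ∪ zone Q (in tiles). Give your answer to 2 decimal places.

By inclusion–exclusion:
Individual areas: |zone P| = 27, |zone Q| = 24.
|zone P∩zone Q|: x∈[4,5], y∈[2,6] → 1·4 = 4.
|zone P ∪ zone Q| = 51 − 4 = 47.00.

47.00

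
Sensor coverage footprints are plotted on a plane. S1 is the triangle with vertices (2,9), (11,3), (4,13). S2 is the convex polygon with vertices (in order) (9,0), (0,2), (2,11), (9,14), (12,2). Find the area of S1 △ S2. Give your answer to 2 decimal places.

90.03

|S1| = 24, |S2| = 112.5, |S1∩S2| = 23.2328.
|S1 △ S2| = |S1| + |S2| − 2·|S1∩S2| = 24 + 112.5 − 46.4655 = 90.03.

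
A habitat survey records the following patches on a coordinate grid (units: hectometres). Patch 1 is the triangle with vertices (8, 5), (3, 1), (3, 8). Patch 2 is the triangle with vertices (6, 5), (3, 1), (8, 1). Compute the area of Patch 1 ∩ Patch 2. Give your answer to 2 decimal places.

The intersection is the polygon with vertices (3,1), (6,5), (6.571,3.857).
By the shoelace formula its area is 2.86.

2.86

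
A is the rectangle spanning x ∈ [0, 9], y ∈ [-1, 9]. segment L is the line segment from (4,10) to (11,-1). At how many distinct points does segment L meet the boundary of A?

The segment meets the boundary at (9,2.143), (4.636,9).

2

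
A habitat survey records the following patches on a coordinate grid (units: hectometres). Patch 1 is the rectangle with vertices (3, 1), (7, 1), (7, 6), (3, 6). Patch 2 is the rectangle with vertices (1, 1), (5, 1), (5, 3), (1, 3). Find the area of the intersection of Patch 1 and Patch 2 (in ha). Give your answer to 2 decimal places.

4.00

|Patch 1∩Patch 2|: x∈[3,5], y∈[1,3] → 2·2 = 4.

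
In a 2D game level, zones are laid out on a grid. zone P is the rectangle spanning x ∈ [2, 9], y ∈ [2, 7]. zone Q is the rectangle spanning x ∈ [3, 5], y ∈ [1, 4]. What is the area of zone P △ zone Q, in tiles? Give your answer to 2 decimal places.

|zone P∩zone Q|: x∈[3,5], y∈[2,4] → 2·2 = 4.
|zone P △ zone Q| = |zone P| + |zone Q| − 2·|zone P∩zone Q| = 35 + 6 − 8 = 33.00.

33.00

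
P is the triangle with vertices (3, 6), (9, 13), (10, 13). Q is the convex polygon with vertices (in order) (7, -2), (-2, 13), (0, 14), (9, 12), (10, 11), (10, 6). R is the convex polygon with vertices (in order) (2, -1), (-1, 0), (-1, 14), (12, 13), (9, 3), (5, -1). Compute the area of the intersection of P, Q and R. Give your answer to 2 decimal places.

The intersection is the polygon with vertices (9,12), (3,6), (8.28,12.16).
By the shoelace formula its area is 2.64.

2.64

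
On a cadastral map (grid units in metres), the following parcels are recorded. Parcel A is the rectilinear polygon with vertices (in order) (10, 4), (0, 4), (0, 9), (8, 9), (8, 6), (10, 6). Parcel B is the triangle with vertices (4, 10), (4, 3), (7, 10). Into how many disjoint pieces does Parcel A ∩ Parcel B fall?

Parcel A ∩ Parcel B is a single connected region.

1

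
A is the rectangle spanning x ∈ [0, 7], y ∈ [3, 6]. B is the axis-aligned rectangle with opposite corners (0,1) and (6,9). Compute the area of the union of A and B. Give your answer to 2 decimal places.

51.00

By inclusion–exclusion:
Individual areas: |A| = 21, |B| = 48.
|A∩B|: x∈[0,6], y∈[3,6] → 6·3 = 18.
|A ∪ B| = 69 − 18 = 51.00.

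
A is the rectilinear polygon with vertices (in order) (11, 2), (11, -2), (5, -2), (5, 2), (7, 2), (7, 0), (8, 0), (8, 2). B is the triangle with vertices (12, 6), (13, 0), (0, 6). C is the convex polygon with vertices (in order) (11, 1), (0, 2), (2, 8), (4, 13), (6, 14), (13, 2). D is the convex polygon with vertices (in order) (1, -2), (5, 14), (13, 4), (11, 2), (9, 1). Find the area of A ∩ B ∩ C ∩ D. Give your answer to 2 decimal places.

0.65

The intersection is the polygon with vertices (11,2), (9.88,1.44), (8.667,2).
By the shoelace formula its area is 0.65.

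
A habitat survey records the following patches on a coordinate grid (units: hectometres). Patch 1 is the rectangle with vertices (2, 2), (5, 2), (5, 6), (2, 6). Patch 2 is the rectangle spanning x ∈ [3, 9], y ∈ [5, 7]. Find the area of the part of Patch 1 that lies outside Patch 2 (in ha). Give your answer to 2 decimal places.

10.00

|Patch 1∩Patch 2|: x∈[3,5], y∈[5,6] → 2·1 = 2.
|Patch 1| = 12.
|Patch 1 ∖ Patch 2| = |Patch 1| − |Patch 1∩Patch 2| = 12 − 2 = 10.00.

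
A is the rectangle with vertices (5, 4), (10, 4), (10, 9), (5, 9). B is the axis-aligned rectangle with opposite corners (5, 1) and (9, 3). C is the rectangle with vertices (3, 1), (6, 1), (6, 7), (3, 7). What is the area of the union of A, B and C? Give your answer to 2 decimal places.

By inclusion–exclusion:
Individual areas: |A| = 25, |B| = 8, |C| = 18.
|A∩B| = 0 (no overlap).
|A∩C|: x∈[5,6], y∈[4,7] → 1·3 = 3.
|B∩C|: x∈[5,6], y∈[1,3] → 1·2 = 2.
|A∩B∩C| = 0.
|A ∪ B ∪ C| = 51 − 5 + 0 = 46.00.

46.00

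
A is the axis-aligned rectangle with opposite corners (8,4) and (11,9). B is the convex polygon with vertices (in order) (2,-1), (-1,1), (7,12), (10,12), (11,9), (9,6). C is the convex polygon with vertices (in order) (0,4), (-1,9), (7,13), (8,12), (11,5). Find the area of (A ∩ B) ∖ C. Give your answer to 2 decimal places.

|A ∩ B| = 6.5.
|(A ∩ B) ∩ C| = 5.1584.
|(A ∩ B) ∖ C| = 6.5 − 5.1584 = 1.34.

1.34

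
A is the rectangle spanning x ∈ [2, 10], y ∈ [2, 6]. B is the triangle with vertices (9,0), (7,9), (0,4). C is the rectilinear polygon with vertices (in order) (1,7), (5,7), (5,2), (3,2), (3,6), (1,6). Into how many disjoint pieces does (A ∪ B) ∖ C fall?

(A ∪ B) ∖ C splits into 2 disjoint pieces (area 29.8556, area 6.3175).

2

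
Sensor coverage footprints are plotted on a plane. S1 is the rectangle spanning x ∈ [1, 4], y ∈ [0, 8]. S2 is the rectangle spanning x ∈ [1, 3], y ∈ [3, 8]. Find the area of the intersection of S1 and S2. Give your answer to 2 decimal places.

|S1∩S2|: x∈[1,3], y∈[3,8] → 2·5 = 10.

10.00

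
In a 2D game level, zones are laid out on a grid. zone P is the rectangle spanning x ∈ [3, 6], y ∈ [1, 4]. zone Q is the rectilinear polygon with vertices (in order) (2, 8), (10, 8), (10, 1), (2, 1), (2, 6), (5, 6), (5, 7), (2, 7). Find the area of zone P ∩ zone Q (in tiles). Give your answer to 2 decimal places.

The intersection is the polygon with vertices (3,4), (6,4), (6,1), (3,1).
By the shoelace formula its area is 9.00.

9.00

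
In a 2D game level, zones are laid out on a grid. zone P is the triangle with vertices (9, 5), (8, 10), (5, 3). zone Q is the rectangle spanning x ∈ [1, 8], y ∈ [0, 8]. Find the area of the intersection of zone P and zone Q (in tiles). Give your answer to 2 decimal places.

The intersection is the polygon with vertices (5,3), (7.143,8), (8,8), (8,4.5).
By the shoelace formula its area is 7.39.

7.39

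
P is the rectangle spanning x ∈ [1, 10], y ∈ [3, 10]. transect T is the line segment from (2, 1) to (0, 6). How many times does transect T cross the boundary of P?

The segment meets the boundary at (1,3.5), (1.2,3).

2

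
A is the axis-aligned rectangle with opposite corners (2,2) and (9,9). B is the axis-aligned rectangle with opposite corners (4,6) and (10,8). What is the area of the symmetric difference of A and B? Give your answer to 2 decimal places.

|A∩B|: x∈[4,9], y∈[6,8] → 5·2 = 10.
|A △ B| = |A| + |B| − 2·|A∩B| = 49 + 12 − 20 = 41.00.

41.00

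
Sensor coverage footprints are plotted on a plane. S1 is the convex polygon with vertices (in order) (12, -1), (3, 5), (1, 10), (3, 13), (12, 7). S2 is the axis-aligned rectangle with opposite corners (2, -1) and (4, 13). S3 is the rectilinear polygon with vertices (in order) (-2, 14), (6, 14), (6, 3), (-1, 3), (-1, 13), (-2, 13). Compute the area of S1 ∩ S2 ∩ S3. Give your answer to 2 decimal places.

The intersection is the polygon with vertices (2,7.5), (2,11.5), (3,13), (4,12.333), (4,4.333), (3,5).
By the shoelace formula its area is 14.00.

14.00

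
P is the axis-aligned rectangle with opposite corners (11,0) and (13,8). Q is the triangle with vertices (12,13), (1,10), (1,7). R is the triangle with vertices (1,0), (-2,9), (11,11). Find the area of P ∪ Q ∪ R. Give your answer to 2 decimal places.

86.26

By inclusion–exclusion:
Individual areas: |P| = 16, |Q| = 16.5, |R| = 61.5.
|P∩Q| = 0.
|P∩R| = 0.
|Q∩R| = 7.7363.
|P∩Q∩R| = 0.
|P ∪ Q ∪ R| = 94 − 7.7363 + 0 = 86.26.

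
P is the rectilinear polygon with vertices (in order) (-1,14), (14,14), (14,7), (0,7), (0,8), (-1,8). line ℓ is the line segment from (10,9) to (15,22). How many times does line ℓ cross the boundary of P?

The segment meets the boundary at (11.923,14).

1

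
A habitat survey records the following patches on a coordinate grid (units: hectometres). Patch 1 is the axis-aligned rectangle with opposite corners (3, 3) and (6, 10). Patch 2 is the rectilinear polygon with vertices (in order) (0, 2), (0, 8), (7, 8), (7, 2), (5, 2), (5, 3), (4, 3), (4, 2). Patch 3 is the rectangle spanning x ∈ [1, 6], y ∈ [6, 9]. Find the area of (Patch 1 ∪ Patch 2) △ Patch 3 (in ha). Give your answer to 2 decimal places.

|Patch 1 ∪ Patch 2| = 47.
|(Patch 1 ∪ Patch 2) ∩ Patch 3| = 13.
|(Patch 1 ∪ Patch 2) △ Patch 3| = 47 + 15 − 26 = 36.00.

36.00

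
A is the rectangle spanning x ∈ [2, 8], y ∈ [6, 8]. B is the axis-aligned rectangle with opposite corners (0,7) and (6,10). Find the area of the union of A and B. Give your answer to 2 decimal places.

26.00

By inclusion–exclusion:
Individual areas: |A| = 12, |B| = 18.
|A∩B|: x∈[2,6], y∈[7,8] → 4·1 = 4.
|A ∪ B| = 30 − 4 = 26.00.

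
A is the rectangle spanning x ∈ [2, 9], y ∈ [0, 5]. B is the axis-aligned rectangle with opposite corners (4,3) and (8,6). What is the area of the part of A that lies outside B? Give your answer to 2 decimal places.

27.00

|A∩B|: x∈[4,8], y∈[3,5] → 4·2 = 8.
|A| = 35.
|A ∖ B| = |A| − |A∩B| = 35 − 8 = 27.00.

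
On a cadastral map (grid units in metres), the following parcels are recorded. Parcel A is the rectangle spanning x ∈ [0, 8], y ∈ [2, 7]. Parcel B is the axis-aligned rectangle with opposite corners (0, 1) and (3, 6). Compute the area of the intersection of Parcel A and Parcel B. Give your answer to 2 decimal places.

12.00

|Parcel A∩Parcel B|: x∈[0,3], y∈[2,6] → 3·4 = 12.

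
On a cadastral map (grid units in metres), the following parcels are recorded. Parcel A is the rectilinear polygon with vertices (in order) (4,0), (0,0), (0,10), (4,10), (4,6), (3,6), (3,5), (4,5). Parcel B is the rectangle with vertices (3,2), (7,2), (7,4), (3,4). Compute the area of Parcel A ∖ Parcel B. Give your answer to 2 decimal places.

37.00

|Parcel A| = 39, |Parcel A∩Parcel B| = 2.
|Parcel A ∖ Parcel B| = |Parcel A| − |Parcel A∩Parcel B| = 39 − 2 = 37.00.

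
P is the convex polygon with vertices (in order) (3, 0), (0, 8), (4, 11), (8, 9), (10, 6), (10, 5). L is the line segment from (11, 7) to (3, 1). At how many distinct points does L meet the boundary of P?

1

The segment meets the boundary at (9.889,6.167).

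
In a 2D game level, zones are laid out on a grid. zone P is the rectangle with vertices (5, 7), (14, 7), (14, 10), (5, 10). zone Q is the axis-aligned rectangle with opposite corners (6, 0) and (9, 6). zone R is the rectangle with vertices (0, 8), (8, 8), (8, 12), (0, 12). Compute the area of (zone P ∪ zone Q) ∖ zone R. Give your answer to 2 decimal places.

|zone P ∪ zone Q| = 45.
|(zone P ∪ zone Q) ∩ zone R| = 6.
|(zone P ∪ zone Q) ∖ zone R| = 45 − 6 = 39.00.

39.00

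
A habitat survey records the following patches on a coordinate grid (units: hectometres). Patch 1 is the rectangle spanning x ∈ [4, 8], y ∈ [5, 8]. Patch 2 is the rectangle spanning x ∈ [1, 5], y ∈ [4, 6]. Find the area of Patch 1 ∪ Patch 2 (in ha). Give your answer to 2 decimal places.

19.00

By inclusion–exclusion:
Individual areas: |Patch 1| = 12, |Patch 2| = 8.
|Patch 1∩Patch 2|: x∈[4,5], y∈[5,6] → 1·1 = 1.
|Patch 1 ∪ Patch 2| = 20 − 1 = 19.00.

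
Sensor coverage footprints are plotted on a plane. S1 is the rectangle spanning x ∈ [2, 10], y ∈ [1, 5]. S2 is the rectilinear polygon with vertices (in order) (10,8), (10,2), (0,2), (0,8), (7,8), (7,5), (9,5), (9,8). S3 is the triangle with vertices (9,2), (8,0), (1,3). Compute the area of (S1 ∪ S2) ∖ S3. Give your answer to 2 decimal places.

54.92

|S1 ∪ S2| = 62.
|(S1 ∪ S2) ∩ S3| = 7.0833.
|(S1 ∪ S2) ∖ S3| = 62 − 7.0833 = 54.92.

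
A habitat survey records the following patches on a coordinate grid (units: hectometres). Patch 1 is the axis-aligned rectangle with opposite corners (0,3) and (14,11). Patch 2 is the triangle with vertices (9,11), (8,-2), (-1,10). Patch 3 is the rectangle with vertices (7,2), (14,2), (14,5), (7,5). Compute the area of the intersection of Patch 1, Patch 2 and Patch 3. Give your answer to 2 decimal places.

2.92

The intersection is the polygon with vertices (8.385,3), (7,3), (7,5), (8.539,5).
By the shoelace formula its area is 2.92.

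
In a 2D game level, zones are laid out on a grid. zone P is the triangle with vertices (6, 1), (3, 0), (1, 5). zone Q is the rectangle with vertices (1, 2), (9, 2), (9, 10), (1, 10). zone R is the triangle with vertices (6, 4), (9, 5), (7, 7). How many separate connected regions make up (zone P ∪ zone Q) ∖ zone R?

1

(zone P ∪ zone Q) ∖ zone R is a single connected region.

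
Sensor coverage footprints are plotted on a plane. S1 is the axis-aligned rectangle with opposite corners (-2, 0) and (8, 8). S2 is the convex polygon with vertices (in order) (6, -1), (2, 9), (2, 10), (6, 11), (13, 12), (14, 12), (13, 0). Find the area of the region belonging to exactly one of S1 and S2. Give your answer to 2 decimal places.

|S1| = 80, |S2| = 116, |S1∩S2| = 32.
|S1 △ S2| = |S1| + |S2| − 2·|S1∩S2| = 80 + 116 − 64 = 132.00.

132.00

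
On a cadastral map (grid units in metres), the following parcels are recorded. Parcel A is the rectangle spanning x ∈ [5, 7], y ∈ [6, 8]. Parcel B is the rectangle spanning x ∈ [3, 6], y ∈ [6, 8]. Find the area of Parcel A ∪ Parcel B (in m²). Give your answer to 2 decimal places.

By inclusion–exclusion:
Individual areas: |Parcel A| = 4, |Parcel B| = 6.
|Parcel A∩Parcel B|: x∈[5,6], y∈[6,8] → 1·2 = 2.
|Parcel A ∪ Parcel B| = 10 − 2 = 8.00.

8.00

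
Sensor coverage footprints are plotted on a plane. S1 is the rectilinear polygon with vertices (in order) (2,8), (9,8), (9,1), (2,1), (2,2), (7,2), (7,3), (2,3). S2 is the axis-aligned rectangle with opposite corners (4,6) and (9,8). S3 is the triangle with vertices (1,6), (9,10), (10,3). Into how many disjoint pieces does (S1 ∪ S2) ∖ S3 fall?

2

(S1 ∪ S2) ∖ S3 splits into 2 disjoint pieces (area 2.25, area 19.5).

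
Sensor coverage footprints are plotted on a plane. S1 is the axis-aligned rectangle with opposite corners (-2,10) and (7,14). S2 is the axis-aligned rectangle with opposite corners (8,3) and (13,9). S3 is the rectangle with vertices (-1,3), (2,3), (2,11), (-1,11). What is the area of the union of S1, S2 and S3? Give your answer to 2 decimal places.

87.00

By inclusion–exclusion:
Individual areas: |S1| = 36, |S2| = 30, |S3| = 24.
|S1∩S2| = 0 (no overlap).
|S1∩S3|: x∈[-1,2], y∈[10,11] → 3·1 = 3.
|S2∩S3| = 0 (no overlap).
|S1∩S2∩S3| = 0.
|S1 ∪ S2 ∪ S3| = 90 − 3 + 0 = 87.00.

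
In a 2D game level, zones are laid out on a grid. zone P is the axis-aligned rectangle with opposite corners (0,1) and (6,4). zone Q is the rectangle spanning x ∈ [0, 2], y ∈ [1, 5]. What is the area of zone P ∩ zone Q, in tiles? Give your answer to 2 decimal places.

6.00

|zone P∩zone Q|: x∈[0,2], y∈[1,4] → 2·3 = 6.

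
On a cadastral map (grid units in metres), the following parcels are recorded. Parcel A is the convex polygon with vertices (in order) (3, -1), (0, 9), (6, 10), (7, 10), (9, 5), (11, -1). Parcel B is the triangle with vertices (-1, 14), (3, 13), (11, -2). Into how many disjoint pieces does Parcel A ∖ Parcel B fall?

Parcel A ∖ Parcel B splits into 2 disjoint pieces (area 50.5602, area 16.9833).

2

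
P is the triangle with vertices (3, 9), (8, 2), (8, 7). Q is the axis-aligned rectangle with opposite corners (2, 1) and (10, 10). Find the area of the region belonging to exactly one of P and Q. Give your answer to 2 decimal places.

59.50

|P| = 12.5, |Q| = 72, |P∩Q| = 12.5.
|P △ Q| = |P| + |Q| − 2·|P∩Q| = 12.5 + 72 − 25 = 59.50.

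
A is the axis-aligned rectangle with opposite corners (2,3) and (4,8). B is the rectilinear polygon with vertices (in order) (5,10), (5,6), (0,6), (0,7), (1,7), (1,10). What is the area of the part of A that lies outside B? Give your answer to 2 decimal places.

6.00

|A| = 10, |A∩B| = 4.
|A ∖ B| = |A| − |A∩B| = 10 − 4 = 6.00.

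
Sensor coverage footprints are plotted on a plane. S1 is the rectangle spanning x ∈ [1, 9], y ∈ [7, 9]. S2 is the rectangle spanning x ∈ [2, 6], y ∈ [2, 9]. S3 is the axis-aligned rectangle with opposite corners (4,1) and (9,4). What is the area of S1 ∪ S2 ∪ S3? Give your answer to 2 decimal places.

47.00

By inclusion–exclusion:
Individual areas: |S1| = 16, |S2| = 28, |S3| = 15.
|S1∩S2|: x∈[2,6], y∈[7,9] → 4·2 = 8.
|S1∩S3| = 0 (no overlap).
|S2∩S3|: x∈[4,6], y∈[2,4] → 2·2 = 4.
|S1∩S2∩S3| = 0.
|S1 ∪ S2 ∪ S3| = 59 − 12 + 0 = 47.00.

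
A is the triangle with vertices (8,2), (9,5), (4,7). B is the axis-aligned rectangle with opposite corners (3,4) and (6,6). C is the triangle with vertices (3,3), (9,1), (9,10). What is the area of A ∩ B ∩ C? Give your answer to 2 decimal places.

The intersection is the polygon with vertices (6,6), (6,4.5), (5.172,5.535), (5.571,6).
By the shoelace formula its area is 0.72.

0.72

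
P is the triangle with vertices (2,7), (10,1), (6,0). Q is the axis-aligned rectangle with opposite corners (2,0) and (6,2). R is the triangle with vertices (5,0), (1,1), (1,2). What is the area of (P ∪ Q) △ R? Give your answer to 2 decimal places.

22.61

|P ∪ Q| = 22.8571.
|(P ∪ Q) ∩ R| = 1.125.
|(P ∪ Q) △ R| = 22.8571 + 2 − 2.25 = 22.61.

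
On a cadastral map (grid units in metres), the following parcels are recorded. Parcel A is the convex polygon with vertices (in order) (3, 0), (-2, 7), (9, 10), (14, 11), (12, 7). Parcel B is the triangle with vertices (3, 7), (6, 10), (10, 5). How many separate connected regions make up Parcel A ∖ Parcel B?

Parcel A ∖ Parcel B splits into 2 disjoint pieces (area 45.2248, area 20.9994).

2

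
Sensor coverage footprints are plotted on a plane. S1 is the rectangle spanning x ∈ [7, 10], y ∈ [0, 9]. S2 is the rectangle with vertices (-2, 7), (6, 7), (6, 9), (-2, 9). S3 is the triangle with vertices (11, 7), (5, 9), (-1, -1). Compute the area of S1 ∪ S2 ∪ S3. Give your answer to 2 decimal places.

By inclusion–exclusion:
Individual areas: |S1| = 27, |S2| = 16, |S3| = 36.
|S1∩S2| = 0 (no overlap).
|S1∩S3| = 7.5.
|S2∩S3| = 3.0333.
|S1∩S2∩S3| = 0.
|S1 ∪ S2 ∪ S3| = 79 − 10.5333 + 0 = 68.47.

68.47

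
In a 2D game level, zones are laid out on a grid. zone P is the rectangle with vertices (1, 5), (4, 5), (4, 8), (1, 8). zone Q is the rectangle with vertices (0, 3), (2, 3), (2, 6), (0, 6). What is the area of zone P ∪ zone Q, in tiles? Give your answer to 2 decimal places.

By inclusion–exclusion:
Individual areas: |zone P| = 9, |zone Q| = 6.
|zone P∩zone Q|: x∈[1,2], y∈[5,6] → 1·1 = 1.
|zone P ∪ zone Q| = 15 − 1 = 14.00.

14.00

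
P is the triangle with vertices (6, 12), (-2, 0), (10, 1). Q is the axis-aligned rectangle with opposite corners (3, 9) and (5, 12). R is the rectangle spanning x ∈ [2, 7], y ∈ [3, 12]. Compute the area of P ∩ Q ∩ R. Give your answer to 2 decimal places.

0.75

The intersection is the polygon with vertices (5,9), (4,9), (5,10.5).
By the shoelace formula its area is 0.75.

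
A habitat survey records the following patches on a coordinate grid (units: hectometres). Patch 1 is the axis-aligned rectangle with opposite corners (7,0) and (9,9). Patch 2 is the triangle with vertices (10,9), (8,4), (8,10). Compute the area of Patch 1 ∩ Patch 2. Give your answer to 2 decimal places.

The intersection is the polygon with vertices (9,9), (9,6.5), (8,4), (8,9).
By the shoelace formula its area is 3.75.

3.75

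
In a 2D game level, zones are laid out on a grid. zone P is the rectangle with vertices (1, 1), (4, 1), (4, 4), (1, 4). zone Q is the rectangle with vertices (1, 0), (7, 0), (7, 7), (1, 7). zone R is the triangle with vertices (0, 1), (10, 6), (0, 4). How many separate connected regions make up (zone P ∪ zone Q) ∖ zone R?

(zone P ∪ zone Q) ∖ zone R splits into 2 disjoint pieces (area 13.2, area 18).

2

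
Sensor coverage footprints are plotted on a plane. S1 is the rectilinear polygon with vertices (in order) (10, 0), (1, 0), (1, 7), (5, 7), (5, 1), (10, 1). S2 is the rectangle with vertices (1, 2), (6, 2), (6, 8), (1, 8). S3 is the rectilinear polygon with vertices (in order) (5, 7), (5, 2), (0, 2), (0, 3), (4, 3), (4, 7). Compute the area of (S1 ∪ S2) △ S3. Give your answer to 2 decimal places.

|S1 ∪ S2| = 43.
|(S1 ∪ S2) ∩ S3| = 8.
|(S1 ∪ S2) △ S3| = 43 + 9 − 16 = 36.00.

36.00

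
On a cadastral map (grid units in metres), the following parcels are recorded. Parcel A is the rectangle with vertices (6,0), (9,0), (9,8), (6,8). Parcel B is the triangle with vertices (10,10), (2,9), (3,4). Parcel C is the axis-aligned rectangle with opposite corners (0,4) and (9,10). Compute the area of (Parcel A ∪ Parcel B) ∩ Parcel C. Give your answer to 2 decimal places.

|Parcel A ∪ Parcel B| = 43.3095.
|(Parcel A ∪ Parcel B) ∩ Parcel C| = 30.94.

30.94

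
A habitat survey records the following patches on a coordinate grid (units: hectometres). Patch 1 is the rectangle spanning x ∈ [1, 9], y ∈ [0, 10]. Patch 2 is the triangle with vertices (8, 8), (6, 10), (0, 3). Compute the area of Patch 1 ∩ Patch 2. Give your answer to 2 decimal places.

12.73

The intersection is the polygon with vertices (1,4.167), (6,10), (8,8), (1,3.625).
By the shoelace formula its area is 12.73.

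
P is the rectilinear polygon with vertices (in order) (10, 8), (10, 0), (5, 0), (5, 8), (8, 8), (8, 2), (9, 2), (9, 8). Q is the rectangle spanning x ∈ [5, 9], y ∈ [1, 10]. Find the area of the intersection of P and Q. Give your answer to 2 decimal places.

22.00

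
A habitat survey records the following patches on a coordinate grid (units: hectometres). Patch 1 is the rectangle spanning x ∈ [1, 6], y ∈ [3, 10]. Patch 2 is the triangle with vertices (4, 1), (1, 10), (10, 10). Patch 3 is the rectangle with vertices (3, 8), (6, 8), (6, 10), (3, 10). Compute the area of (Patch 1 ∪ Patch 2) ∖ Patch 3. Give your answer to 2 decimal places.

43.00

|Patch 1 ∪ Patch 2| = 49.
|(Patch 1 ∪ Patch 2) ∩ Patch 3| = 6.
|(Patch 1 ∪ Patch 2) ∖ Patch 3| = 49 − 6 = 43.00.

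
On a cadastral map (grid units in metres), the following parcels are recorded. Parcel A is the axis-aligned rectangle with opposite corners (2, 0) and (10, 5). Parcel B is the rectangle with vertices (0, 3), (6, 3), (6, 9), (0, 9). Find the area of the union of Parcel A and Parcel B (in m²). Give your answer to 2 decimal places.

68.00

By inclusion–exclusion:
Individual areas: |Parcel A| = 40, |Parcel B| = 36.
|Parcel A∩Parcel B|: x∈[2,6], y∈[3,5] → 4·2 = 8.
|Parcel A ∪ Parcel B| = 76 − 8 = 68.00.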